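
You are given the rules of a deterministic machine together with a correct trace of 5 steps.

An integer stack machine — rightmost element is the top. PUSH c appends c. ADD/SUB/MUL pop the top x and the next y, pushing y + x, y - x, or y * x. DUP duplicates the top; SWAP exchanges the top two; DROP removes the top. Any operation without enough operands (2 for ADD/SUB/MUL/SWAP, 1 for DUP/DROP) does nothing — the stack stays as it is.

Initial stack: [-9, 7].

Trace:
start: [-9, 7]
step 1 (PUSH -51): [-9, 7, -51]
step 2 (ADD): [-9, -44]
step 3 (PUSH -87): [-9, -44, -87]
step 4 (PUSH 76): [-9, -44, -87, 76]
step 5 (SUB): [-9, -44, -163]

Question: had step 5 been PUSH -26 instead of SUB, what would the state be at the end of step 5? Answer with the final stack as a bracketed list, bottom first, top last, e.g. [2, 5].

[-9, -44, -87, 76, -26]

(re-executing from step 5 with the substitution; state before step 5: [-9, -44, -87, 76])
step 5 (PUSH -26): [-9, -44, -87, 76, -26]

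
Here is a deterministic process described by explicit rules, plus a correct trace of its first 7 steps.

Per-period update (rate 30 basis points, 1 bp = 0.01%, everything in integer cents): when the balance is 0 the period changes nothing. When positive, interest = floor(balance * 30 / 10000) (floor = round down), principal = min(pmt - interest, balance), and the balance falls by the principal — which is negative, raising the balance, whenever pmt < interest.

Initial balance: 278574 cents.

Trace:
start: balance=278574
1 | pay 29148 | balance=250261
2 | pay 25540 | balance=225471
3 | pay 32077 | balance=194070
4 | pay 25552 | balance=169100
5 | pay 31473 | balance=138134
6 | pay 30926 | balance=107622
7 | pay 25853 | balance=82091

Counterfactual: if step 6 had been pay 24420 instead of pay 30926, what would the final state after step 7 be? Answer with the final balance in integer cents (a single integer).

88617

(re-executing from step 6 with the substitution; state before step 6: balance=138134)
6 | pay 24420 | balance=114128
7 | pay 25853 | balance=88617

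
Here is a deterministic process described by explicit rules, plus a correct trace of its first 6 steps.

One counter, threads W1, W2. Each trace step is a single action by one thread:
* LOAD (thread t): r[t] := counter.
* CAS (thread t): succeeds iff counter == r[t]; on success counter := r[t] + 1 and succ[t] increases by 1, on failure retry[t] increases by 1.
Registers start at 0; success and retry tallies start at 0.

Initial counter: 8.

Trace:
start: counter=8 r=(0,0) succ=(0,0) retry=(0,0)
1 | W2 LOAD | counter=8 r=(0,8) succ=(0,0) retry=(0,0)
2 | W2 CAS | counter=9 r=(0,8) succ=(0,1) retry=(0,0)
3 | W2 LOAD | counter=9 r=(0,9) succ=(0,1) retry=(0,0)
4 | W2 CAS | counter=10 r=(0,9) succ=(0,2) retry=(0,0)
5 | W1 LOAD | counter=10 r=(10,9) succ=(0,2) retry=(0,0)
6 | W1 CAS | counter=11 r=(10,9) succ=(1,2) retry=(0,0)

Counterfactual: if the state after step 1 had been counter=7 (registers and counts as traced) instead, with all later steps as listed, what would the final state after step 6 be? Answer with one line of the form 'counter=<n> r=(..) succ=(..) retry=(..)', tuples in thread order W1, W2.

state after step 1 := counter=7 r=(0,8) succ=(0,0) retry=(0,0)
2 | W2 CAS | counter=7 r=(0,8) succ=(0,0) retry=(0,1)
3 | W2 LOAD | counter=7 r=(0,7) succ=(0,0) retry=(0,1)
4 | W2 CAS | counter=8 r=(0,7) succ=(0,1) retry=(0,1)
5 | W1 LOAD | counter=8 r=(8,7) succ=(0,1) retry=(0,1)
6 | W1 CAS | counter=9 r=(8,7) succ=(1,1) retry=(0,1)

counter=9 r=(8,7) succ=(1,1) retry=(0,1)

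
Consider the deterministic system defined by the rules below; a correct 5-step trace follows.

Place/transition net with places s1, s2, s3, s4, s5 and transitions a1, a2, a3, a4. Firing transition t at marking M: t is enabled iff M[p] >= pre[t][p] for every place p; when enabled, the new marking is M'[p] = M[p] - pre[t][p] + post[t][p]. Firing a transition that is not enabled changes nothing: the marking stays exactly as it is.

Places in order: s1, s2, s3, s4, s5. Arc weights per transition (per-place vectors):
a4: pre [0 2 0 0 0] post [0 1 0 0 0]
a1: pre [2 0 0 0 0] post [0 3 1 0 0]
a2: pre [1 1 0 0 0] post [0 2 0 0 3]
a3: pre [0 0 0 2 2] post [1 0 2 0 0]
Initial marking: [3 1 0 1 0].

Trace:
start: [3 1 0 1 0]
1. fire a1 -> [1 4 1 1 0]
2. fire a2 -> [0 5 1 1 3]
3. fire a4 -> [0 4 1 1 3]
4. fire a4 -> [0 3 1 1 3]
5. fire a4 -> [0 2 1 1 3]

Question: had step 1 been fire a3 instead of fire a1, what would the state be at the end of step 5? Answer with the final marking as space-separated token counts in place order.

2 1 0 1 3

(re-executing from step 1 with the substitution; state before step 1: [3 1 0 1 0])
1. fire a3 -> [3 1 0 1 0]
2. fire a2 -> [2 2 0 1 3]
3. fire a4 -> [2 1 0 1 3]
4. fire a4 -> [2 1 0 1 3]
5. fire a4 -> [2 1 0 1 3]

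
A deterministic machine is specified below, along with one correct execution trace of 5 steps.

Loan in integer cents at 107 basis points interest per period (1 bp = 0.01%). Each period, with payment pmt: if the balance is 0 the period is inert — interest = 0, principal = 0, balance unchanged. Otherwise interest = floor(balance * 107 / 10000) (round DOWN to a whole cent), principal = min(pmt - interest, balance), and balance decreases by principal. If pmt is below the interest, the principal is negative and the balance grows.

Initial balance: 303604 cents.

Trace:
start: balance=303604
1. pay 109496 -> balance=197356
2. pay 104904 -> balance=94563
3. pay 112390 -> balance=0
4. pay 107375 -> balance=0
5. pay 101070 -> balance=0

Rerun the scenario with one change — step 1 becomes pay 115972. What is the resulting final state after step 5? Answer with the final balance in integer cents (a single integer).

(re-executing from step 1 with the substitution; state before step 1: balance=303604)
1. pay 115972 -> balance=190880
2. pay 104904 -> balance=88018
3. pay 112390 -> balance=0
4. pay 107375 -> balance=0
5. pay 101070 -> balance=0

0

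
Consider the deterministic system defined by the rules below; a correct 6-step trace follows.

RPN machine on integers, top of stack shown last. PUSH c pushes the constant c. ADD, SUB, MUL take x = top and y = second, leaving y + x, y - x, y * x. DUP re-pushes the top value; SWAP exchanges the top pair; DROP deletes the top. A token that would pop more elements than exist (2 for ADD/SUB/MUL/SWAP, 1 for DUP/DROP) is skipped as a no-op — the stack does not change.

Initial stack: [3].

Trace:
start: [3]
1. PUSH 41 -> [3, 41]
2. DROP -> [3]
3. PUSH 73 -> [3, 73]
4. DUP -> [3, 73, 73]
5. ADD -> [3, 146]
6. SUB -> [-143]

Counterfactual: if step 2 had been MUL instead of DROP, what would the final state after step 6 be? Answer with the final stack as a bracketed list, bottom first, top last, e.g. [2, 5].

[-23]

(re-executing from step 2 with the substitution; state before step 2: [3, 41])
2. MUL -> [123]
3. PUSH 73 -> [123, 73]
4. DUP -> [123, 73, 73]
5. ADD -> [123, 146]
6. SUB -> [-23]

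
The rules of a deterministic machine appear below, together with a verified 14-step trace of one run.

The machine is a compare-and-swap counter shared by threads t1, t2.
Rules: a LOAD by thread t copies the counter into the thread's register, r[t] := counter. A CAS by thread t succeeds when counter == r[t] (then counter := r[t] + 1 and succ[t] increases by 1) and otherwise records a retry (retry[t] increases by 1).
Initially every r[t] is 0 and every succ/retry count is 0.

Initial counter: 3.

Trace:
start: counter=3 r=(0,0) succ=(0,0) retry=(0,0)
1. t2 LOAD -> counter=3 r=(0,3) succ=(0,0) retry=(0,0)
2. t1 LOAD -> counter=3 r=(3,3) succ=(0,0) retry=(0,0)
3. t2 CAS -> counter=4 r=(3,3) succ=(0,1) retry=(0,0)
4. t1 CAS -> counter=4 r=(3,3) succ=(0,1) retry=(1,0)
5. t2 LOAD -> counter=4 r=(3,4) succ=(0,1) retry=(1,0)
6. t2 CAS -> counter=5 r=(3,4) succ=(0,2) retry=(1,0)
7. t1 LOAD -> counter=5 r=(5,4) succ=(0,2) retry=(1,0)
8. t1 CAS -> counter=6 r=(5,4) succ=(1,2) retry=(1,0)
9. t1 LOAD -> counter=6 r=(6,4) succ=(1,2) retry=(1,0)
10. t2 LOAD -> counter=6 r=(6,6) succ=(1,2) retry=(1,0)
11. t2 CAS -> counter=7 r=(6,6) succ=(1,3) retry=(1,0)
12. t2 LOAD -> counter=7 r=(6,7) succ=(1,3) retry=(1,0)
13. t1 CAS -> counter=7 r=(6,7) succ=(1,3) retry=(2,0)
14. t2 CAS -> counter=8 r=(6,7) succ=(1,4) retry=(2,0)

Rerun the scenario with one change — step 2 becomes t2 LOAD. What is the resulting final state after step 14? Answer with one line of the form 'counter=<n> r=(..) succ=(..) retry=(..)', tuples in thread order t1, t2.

counter=8 r=(6,7) succ=(1,4) retry=(2,0)

(re-executing from step 2 with the substitution; state before step 2: counter=3 r=(0,3) succ=(0,0) retry=(0,0))
2. t2 LOAD -> counter=3 r=(0,3) succ=(0,0) retry=(0,0)
3. t2 CAS -> counter=4 r=(0,3) succ=(0,1) retry=(0,0)
4. t1 CAS -> counter=4 r=(0,3) succ=(0,1) retry=(1,0)
5. t2 LOAD -> counter=4 r=(0,4) succ=(0,1) retry=(1,0)
6. t2 CAS -> counter=5 r=(0,4) succ=(0,2) retry=(1,0)
7. t1 LOAD -> counter=5 r=(5,4) succ=(0,2) retry=(1,0)
8. t1 CAS -> counter=6 r=(5,4) succ=(1,2) retry=(1,0)
9. t1 LOAD -> counter=6 r=(6,4) succ=(1,2) retry=(1,0)
10. t2 LOAD -> counter=6 r=(6,6) succ=(1,2) retry=(1,0)
11. t2 CAS -> counter=7 r=(6,6) succ=(1,3) retry=(1,0)
12. t2 LOAD -> counter=7 r=(6,7) succ=(1,3) retry=(1,0)
13. t1 CAS -> counter=7 r=(6,7) succ=(1,3) retry=(2,0)
14. t2 CAS -> counter=8 r=(6,7) succ=(1,4) retry=(2,0)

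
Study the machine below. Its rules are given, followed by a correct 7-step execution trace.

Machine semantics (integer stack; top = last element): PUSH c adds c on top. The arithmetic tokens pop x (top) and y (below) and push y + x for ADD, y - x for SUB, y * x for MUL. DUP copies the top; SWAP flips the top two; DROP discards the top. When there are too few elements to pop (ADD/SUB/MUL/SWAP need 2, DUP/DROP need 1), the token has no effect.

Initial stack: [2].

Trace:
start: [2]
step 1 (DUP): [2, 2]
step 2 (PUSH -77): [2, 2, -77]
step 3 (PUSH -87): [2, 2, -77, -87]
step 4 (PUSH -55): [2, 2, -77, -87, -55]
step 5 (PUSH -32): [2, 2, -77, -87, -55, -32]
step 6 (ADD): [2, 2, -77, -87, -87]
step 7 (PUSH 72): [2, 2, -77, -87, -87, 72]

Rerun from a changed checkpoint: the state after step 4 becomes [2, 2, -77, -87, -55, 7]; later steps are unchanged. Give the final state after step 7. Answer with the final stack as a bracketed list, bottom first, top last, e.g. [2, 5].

[2, 2, -77, -87, -55, -25, 72]

state after step 4 := [2, 2, -77, -87, -55, 7]
step 5 (PUSH -32): [2, 2, -77, -87, -55, 7, -32]
step 6 (ADD): [2, 2, -77, -87, -55, -25]
step 7 (PUSH 72): [2, 2, -77, -87, -55, -25, 72]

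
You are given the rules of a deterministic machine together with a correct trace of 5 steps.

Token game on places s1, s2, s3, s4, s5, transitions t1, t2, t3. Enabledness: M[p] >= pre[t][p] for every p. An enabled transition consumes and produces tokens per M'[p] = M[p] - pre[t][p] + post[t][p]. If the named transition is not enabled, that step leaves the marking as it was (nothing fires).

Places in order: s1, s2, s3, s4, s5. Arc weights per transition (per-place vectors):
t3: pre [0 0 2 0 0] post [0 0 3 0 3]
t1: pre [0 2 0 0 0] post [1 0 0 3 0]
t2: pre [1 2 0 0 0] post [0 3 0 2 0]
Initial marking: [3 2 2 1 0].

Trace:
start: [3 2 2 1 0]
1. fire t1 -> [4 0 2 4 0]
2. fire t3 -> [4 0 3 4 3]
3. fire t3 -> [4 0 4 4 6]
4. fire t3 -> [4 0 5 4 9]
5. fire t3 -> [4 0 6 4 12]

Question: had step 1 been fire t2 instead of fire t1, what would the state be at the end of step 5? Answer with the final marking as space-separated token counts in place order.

(re-executing from step 1 with the substitution; state before step 1: [3 2 2 1 0])
1. fire t2 -> [2 3 2 3 0]
2. fire t3 -> [2 3 3 3 3]
3. fire t3 -> [2 3 4 3 6]
4. fire t3 -> [2 3 5 3 9]
5. fire t3 -> [2 3 6 3 12]

2 3 6 3 12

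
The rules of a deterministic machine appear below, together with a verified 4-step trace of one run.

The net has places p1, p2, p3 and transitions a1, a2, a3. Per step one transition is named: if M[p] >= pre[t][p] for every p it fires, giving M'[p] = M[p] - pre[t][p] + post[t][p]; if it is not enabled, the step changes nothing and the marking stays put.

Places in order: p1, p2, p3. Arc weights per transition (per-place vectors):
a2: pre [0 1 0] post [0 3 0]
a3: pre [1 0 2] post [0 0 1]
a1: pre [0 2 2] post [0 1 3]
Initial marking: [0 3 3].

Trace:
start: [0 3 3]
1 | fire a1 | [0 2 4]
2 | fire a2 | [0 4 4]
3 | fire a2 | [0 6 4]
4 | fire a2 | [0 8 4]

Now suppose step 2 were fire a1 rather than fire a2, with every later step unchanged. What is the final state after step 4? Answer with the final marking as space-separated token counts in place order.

0 5 5

(re-executing from step 2 with the substitution; state before step 2: [0 2 4])
2 | fire a1 | [0 1 5]
3 | fire a2 | [0 3 5]
4 | fire a2 | [0 5 5]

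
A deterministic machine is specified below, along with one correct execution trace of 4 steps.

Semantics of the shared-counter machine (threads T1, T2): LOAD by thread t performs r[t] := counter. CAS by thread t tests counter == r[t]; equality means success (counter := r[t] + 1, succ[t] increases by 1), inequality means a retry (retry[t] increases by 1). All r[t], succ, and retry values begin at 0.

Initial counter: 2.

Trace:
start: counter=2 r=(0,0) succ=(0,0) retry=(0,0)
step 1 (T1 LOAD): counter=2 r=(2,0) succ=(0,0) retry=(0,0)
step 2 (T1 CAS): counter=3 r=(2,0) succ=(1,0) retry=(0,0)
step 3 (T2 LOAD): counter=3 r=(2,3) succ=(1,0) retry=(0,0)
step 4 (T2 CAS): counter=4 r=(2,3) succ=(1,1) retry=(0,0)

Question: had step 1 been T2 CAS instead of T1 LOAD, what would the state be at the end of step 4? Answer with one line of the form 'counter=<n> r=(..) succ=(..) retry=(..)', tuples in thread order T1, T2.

counter=3 r=(0,2) succ=(0,1) retry=(1,1)

(re-executing from step 1 with the substitution; state before step 1: counter=2 r=(0,0) succ=(0,0) retry=(0,0))
step 1 (T2 CAS): counter=2 r=(0,0) succ=(0,0) retry=(0,1)
step 2 (T1 CAS): counter=2 r=(0,0) succ=(0,0) retry=(1,1)
step 3 (T2 LOAD): counter=2 r=(0,2) succ=(0,0) retry=(1,1)
step 4 (T2 CAS): counter=3 r=(0,2) succ=(0,1) retry=(1,1)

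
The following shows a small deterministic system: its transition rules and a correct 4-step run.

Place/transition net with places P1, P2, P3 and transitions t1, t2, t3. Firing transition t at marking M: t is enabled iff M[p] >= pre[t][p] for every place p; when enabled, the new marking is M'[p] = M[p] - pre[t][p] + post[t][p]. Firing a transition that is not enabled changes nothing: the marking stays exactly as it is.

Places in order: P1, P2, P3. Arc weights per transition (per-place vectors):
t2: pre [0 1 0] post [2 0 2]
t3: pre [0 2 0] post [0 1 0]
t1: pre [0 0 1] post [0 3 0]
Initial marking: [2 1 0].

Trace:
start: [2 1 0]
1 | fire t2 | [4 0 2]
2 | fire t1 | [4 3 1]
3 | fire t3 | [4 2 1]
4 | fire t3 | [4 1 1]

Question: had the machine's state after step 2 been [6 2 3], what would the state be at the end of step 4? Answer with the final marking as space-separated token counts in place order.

6 1 3

state after step 2 := [6 2 3]
3 | fire t3 | [6 1 3]
4 | fire t3 | [6 1 3]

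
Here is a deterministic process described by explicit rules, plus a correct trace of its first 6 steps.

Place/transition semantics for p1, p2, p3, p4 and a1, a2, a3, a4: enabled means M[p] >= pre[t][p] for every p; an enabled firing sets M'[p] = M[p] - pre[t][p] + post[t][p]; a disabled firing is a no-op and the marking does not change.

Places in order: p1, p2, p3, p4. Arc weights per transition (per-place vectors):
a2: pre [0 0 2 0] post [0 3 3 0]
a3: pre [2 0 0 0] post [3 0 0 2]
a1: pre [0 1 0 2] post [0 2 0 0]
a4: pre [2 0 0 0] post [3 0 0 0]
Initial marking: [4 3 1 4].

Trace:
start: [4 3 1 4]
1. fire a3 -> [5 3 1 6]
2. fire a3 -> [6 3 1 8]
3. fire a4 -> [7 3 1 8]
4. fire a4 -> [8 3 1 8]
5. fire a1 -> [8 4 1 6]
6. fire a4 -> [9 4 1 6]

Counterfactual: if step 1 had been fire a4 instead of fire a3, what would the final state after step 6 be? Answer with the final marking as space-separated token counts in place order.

9 4 1 4

(re-executing from step 1 with the substitution; state before step 1: [4 3 1 4])
1. fire a4 -> [5 3 1 4]
2. fire a3 -> [6 3 1 6]
3. fire a4 -> [7 3 1 6]
4. fire a4 -> [8 3 1 6]
5. fire a1 -> [8 4 1 4]
6. fire a4 -> [9 4 1 4]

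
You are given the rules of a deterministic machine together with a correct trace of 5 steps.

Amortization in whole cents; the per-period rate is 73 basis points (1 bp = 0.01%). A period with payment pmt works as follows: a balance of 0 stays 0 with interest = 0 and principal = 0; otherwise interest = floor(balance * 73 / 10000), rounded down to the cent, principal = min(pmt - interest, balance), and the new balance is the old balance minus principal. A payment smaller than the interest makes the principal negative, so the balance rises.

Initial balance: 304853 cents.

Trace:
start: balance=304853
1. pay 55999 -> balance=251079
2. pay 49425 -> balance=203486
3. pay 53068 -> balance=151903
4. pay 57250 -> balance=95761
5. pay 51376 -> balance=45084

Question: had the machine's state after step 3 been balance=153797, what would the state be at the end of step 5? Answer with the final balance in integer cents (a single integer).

state after step 3 := balance=153797
4. pay 57250 -> balance=97669
5. pay 51376 -> balance=47005

47005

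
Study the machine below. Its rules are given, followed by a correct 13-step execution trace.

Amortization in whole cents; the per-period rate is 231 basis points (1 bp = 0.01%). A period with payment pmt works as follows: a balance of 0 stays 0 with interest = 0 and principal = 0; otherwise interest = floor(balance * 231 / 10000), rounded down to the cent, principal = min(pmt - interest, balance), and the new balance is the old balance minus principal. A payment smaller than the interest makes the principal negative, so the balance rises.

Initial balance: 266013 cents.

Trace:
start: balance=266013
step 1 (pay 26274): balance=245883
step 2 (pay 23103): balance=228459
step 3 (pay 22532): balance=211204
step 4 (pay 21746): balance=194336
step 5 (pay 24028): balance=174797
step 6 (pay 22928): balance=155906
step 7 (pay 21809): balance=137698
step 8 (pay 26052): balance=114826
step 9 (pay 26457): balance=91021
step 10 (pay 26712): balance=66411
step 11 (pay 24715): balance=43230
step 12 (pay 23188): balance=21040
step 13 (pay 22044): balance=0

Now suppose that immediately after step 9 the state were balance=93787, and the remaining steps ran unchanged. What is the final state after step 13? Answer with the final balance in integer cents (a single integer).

state after step 9 := balance=93787
step 10 (pay 26712): balance=69241
step 11 (pay 24715): balance=46125
step 12 (pay 23188): balance=24002
step 13 (pay 22044): balance=2512

2512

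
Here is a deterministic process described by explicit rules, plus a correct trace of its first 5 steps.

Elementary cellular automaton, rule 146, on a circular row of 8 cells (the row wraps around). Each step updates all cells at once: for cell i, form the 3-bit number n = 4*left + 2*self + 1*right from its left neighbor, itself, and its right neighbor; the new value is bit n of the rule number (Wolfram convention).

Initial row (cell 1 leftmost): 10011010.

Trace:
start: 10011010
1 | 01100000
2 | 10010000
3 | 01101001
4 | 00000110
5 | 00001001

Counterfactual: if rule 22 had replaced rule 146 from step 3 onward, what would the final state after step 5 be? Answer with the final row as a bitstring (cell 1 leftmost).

00001001

(re-executing steps 3..5 under rule 22; state before step 3: 10010000)
3 | 11111001
4 | 00000110
5 | 00001001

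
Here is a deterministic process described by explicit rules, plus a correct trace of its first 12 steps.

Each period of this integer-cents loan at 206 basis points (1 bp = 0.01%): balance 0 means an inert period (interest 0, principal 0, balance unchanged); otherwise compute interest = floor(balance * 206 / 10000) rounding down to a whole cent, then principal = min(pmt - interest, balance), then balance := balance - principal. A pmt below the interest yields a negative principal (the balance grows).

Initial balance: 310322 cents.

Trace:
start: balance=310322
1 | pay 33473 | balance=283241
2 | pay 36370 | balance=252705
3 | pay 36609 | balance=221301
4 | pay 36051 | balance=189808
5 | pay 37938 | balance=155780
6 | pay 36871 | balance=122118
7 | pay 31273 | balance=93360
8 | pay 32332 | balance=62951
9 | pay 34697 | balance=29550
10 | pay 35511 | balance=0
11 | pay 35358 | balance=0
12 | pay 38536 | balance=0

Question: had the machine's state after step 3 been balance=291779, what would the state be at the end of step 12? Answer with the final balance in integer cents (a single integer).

4476

state after step 3 := balance=291779
4 | pay 36051 | balance=261738
5 | pay 37938 | balance=229191
6 | pay 36871 | balance=197041
7 | pay 31273 | balance=169827
8 | pay 32332 | balance=140993
9 | pay 34697 | balance=109200
10 | pay 35511 | balance=75938
11 | pay 35358 | balance=42144
12 | pay 38536 | balance=4476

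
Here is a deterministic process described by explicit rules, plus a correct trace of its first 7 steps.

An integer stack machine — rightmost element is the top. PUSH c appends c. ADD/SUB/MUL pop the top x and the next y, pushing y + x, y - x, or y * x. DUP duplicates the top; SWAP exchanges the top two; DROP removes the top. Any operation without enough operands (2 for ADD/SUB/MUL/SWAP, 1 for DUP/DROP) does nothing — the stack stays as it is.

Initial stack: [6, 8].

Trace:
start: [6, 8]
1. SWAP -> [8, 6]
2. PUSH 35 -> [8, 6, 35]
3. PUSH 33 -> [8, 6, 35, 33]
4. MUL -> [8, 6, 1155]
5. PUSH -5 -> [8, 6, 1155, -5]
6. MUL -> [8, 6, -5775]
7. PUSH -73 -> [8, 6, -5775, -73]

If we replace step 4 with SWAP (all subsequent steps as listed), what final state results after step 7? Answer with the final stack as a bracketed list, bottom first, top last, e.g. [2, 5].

[8, 6, 33, -175, -73]

(re-executing from step 4 with the substitution; state before step 4: [8, 6, 35, 33])
4. SWAP -> [8, 6, 33, 35]
5. PUSH -5 -> [8, 6, 33, 35, -5]
6. MUL -> [8, 6, 33, -175]
7. PUSH -73 -> [8, 6, 33, -175, -73]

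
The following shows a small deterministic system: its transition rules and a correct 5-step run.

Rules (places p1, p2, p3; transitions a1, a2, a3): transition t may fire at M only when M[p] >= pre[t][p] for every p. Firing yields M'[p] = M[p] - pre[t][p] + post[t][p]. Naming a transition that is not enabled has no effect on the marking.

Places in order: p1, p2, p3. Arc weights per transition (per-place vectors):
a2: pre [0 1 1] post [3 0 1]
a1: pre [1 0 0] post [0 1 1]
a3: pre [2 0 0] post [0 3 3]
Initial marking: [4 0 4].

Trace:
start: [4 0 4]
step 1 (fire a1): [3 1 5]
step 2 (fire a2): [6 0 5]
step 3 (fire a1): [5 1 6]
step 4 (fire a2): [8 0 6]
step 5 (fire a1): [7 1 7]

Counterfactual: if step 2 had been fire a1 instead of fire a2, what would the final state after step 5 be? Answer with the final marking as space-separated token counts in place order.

3 3 8

(re-executing from step 2 with the substitution; state before step 2: [3 1 5])
step 2 (fire a1): [2 2 6]
step 3 (fire a1): [1 3 7]
step 4 (fire a2): [4 2 7]
step 5 (fire a1): [3 3 8]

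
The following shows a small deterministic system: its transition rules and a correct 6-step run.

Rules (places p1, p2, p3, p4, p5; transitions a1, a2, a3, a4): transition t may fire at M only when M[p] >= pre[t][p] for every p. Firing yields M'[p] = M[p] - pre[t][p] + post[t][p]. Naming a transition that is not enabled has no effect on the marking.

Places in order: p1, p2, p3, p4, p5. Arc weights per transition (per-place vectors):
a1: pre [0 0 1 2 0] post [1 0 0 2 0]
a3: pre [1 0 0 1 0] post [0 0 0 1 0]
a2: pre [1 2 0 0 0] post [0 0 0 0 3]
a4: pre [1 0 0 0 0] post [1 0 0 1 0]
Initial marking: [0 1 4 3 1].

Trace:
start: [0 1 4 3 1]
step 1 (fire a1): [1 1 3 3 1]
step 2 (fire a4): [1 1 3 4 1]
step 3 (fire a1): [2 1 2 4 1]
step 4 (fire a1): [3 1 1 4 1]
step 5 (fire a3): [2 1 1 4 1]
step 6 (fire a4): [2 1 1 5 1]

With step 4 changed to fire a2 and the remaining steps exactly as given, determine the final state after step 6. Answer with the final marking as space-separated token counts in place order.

1 1 2 5 1

(re-executing from step 4 with the substitution; state before step 4: [2 1 2 4 1])
step 4 (fire a2): [2 1 2 4 1]
step 5 (fire a3): [1 1 2 4 1]
step 6 (fire a4): [1 1 2 5 1]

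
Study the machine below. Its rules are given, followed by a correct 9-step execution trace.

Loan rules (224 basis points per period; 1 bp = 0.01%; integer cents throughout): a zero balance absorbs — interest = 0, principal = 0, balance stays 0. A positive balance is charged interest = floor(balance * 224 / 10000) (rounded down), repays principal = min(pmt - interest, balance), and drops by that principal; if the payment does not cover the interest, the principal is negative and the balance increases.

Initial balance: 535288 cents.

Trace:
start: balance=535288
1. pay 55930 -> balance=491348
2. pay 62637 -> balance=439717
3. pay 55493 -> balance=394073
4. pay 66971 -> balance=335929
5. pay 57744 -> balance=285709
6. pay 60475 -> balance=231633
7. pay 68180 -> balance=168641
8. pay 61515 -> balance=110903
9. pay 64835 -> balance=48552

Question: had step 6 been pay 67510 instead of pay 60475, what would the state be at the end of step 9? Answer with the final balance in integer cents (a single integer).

41033

(re-executing from step 6 with the substitution; state before step 6: balance=285709)
6. pay 67510 -> balance=224598
7. pay 68180 -> balance=161448
8. pay 61515 -> balance=103549
9. pay 64835 -> balance=41033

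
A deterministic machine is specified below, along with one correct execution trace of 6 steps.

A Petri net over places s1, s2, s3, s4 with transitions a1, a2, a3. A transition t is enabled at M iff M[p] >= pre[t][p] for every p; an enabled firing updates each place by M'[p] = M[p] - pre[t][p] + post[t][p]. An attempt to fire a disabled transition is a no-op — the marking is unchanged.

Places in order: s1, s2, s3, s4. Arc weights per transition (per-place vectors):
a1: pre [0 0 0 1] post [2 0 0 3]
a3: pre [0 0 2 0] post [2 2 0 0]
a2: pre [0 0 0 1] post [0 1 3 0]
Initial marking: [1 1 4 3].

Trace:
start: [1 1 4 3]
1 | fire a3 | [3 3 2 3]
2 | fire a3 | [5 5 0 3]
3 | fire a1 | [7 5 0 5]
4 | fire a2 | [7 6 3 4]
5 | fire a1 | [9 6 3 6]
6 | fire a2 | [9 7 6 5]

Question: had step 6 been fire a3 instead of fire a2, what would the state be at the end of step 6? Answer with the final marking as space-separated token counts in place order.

11 8 1 6

(re-executing from step 6 with the substitution; state before step 6: [9 6 3 6])
6 | fire a3 | [11 8 1 6]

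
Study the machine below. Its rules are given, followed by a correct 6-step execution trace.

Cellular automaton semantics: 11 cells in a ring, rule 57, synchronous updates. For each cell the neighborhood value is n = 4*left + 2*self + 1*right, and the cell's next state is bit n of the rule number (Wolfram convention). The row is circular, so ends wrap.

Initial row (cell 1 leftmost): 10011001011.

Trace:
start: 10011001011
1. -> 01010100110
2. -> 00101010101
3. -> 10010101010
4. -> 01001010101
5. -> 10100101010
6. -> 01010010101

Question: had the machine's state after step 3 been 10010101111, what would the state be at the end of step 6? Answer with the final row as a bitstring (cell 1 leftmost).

10010101100

state after step 3 := 10010101111
4. -> 01001011000
5. -> 00100110111
6. -> 10010101100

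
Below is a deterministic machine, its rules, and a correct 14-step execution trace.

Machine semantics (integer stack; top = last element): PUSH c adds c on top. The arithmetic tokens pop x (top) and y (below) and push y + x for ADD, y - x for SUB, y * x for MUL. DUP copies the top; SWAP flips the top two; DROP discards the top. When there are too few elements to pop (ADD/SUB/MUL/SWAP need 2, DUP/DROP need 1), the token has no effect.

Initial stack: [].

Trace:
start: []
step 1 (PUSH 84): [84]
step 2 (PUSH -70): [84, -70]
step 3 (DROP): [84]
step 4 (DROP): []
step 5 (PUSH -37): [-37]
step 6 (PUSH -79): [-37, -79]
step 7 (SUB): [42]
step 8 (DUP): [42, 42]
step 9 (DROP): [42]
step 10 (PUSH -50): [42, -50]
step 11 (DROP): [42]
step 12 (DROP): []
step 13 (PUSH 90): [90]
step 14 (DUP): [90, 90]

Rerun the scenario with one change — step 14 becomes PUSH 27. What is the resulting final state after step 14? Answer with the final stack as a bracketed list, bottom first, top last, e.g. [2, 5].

(re-executing from step 14 with the substitution; state before step 14: [90])
step 14 (PUSH 27): [90, 27]

[90, 27]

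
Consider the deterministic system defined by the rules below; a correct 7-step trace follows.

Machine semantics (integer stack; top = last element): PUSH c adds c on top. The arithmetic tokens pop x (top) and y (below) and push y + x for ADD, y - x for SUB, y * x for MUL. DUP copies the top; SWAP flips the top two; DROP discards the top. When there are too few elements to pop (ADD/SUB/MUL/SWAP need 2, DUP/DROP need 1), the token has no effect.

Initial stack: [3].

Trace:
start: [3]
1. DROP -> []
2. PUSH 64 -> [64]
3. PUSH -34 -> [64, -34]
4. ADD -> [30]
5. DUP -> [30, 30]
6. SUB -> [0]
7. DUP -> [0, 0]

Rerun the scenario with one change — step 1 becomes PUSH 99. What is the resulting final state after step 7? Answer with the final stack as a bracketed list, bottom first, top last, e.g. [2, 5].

(re-executing from step 1 with the substitution; state before step 1: [3])
1. PUSH 99 -> [3, 99]
2. PUSH 64 -> [3, 99, 64]
3. PUSH -34 -> [3, 99, 64, -34]
4. ADD -> [3, 99, 30]
5. DUP -> [3, 99, 30, 30]
6. SUB -> [3, 99, 0]
7. DUP -> [3, 99, 0, 0]

[3, 99, 0, 0]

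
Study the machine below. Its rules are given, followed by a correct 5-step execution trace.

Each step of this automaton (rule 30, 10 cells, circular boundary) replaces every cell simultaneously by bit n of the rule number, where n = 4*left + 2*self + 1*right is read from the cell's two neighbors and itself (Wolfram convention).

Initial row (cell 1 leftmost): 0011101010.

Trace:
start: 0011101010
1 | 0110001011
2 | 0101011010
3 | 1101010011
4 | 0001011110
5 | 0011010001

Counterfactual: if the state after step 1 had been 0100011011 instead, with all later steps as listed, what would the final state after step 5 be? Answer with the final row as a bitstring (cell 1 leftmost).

state after step 1 := 0100011011
2 | 0110110010
3 | 1100101111
4 | 0011101000
5 | 0110001100

0110001100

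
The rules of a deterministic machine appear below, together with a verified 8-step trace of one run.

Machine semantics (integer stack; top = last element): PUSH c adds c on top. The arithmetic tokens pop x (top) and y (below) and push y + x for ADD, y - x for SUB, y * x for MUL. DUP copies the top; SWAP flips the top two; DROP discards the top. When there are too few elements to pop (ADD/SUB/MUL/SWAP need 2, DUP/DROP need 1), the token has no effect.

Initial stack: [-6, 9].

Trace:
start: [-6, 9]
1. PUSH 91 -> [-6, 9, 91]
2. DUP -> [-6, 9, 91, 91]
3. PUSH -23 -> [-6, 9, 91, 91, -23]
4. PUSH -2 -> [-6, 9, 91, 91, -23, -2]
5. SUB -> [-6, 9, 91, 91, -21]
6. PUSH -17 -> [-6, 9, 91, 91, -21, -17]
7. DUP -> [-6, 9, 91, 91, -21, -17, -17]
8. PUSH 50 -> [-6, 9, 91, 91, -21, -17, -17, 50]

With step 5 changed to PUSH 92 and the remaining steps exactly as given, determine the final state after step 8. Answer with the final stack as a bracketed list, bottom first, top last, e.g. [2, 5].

[-6, 9, 91, 91, -23, -2, 92, -17, -17, 50]

(re-executing from step 5 with the substitution; state before step 5: [-6, 9, 91, 91, -23, -2])
5. PUSH 92 -> [-6, 9, 91, 91, -23, -2, 92]
6. PUSH -17 -> [-6, 9, 91, 91, -23, -2, 92, -17]
7. DUP -> [-6, 9, 91, 91, -23, -2, 92, -17, -17]
8. PUSH 50 -> [-6, 9, 91, 91, -23, -2, 92, -17, -17, 50]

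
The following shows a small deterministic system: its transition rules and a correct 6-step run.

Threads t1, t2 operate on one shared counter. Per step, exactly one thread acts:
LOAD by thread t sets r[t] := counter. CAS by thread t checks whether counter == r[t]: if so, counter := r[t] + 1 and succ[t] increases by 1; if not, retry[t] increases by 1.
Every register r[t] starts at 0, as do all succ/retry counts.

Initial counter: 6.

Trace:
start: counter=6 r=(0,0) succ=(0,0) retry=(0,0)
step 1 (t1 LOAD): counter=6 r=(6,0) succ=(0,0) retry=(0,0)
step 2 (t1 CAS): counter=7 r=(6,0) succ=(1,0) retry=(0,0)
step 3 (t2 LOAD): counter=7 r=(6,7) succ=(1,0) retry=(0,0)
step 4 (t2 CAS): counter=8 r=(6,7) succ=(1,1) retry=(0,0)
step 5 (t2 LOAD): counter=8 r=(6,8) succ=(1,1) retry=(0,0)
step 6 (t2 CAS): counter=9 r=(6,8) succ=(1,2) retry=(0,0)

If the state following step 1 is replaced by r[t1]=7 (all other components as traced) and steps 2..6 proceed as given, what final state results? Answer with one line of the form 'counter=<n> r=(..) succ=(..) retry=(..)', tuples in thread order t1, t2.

state after step 1 := counter=6 r=(7,0) succ=(0,0) retry=(0,0)
step 2 (t1 CAS): counter=6 r=(7,0) succ=(0,0) retry=(1,0)
step 3 (t2 LOAD): counter=6 r=(7,6) succ=(0,0) retry=(1,0)
step 4 (t2 CAS): counter=7 r=(7,6) succ=(0,1) retry=(1,0)
step 5 (t2 LOAD): counter=7 r=(7,7) succ=(0,1) retry=(1,0)
step 6 (t2 CAS): counter=8 r=(7,7) succ=(0,2) retry=(1,0)

counter=8 r=(7,7) succ=(0,2) retry=(1,0)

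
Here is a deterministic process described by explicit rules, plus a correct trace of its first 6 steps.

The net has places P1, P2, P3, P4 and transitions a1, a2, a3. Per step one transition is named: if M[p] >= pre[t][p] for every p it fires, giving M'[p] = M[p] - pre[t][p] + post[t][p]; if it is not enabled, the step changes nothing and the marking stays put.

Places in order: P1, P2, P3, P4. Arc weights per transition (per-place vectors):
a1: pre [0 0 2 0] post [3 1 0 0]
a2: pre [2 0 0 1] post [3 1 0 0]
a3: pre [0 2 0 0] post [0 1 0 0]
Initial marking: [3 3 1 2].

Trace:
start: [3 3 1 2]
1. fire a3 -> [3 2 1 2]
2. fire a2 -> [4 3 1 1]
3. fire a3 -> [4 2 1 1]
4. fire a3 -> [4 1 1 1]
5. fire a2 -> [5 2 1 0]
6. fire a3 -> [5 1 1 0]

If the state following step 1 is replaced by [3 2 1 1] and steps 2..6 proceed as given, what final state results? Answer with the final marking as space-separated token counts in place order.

4 1 1 0

state after step 1 := [3 2 1 1]
2. fire a2 -> [4 3 1 0]
3. fire a3 -> [4 2 1 0]
4. fire a3 -> [4 1 1 0]
5. fire a2 -> [4 1 1 0]
6. fire a3 -> [4 1 1 0]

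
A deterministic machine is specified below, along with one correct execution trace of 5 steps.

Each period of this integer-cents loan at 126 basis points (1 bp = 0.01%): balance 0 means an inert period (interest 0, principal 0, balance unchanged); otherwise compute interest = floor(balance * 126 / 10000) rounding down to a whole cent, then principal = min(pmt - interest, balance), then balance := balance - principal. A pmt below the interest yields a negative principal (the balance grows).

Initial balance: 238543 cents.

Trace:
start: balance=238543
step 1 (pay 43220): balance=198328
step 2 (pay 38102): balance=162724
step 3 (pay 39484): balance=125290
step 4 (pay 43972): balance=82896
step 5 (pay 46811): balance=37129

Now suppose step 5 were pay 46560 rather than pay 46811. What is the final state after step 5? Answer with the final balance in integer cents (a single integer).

(re-executing from step 5 with the substitution; state before step 5: balance=82896)
step 5 (pay 46560): balance=37380

37380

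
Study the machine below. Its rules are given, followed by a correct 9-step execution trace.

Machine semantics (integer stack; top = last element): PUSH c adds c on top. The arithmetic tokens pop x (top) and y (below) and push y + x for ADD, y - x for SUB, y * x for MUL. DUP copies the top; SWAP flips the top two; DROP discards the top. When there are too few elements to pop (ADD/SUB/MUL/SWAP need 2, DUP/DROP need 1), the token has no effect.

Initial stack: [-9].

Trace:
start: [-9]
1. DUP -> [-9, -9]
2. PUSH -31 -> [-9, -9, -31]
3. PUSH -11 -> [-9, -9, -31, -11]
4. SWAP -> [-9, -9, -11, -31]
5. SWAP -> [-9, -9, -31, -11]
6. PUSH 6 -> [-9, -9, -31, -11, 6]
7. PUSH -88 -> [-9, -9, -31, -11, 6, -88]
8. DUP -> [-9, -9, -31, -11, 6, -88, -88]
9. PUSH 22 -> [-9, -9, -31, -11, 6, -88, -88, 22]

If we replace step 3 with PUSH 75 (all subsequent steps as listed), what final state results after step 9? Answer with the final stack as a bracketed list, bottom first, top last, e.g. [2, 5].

[-9, -9, -31, 75, 6, -88, -88, 22]

(re-executing from step 3 with the substitution; state before step 3: [-9, -9, -31])
3. PUSH 75 -> [-9, -9, -31, 75]
4. SWAP -> [-9, -9, 75, -31]
5. SWAP -> [-9, -9, -31, 75]
6. PUSH 6 -> [-9, -9, -31, 75, 6]
7. PUSH -88 -> [-9, -9, -31, 75, 6, -88]
8. DUP -> [-9, -9, -31, 75, 6, -88, -88]
9. PUSH 22 -> [-9, -9, -31, 75, 6, -88, -88, 22]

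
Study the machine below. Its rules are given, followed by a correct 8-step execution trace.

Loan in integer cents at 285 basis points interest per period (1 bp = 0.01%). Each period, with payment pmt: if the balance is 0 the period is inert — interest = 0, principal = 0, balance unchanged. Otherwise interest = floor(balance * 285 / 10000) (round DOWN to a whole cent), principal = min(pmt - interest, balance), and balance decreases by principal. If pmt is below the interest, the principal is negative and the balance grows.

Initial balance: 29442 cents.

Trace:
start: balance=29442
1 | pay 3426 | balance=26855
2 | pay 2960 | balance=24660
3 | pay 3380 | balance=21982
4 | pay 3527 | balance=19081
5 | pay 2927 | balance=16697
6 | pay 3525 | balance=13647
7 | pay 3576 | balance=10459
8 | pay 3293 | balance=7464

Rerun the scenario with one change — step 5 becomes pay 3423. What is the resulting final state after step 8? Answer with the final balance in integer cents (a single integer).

(re-executing from step 5 with the substitution; state before step 5: balance=19081)
5 | pay 3423 | balance=16201
6 | pay 3525 | balance=13137
7 | pay 3576 | balance=9935
8 | pay 3293 | balance=6925

6925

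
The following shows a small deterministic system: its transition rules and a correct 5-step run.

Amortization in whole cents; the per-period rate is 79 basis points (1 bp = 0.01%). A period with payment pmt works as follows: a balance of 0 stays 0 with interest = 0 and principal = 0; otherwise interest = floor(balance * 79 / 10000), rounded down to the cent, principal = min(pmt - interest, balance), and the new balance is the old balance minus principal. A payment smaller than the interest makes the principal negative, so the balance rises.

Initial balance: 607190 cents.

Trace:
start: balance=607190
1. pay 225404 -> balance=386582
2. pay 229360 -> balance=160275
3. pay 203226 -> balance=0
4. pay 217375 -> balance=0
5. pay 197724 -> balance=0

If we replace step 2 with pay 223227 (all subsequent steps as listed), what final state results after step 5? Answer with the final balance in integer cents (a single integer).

0

(re-executing from step 2 with the substitution; state before step 2: balance=386582)
2. pay 223227 -> balance=166408
3. pay 203226 -> balance=0
4. pay 217375 -> balance=0
5. pay 197724 -> balance=0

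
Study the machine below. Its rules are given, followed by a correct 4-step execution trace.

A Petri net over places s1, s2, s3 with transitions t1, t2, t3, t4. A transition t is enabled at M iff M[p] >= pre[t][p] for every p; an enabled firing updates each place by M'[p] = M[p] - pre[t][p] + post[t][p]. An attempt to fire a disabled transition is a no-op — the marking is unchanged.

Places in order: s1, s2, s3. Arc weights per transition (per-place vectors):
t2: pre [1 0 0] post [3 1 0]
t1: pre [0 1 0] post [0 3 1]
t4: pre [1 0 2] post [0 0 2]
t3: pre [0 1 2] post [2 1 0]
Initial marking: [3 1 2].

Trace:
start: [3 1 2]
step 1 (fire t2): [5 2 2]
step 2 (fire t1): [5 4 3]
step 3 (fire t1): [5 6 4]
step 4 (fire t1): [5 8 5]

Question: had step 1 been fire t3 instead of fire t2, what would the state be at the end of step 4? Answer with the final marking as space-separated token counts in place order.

(re-executing from step 1 with the substitution; state before step 1: [3 1 2])
step 1 (fire t3): [5 1 0]
step 2 (fire t1): [5 3 1]
step 3 (fire t1): [5 5 2]
step 4 (fire t1): [5 7 3]

5 7 3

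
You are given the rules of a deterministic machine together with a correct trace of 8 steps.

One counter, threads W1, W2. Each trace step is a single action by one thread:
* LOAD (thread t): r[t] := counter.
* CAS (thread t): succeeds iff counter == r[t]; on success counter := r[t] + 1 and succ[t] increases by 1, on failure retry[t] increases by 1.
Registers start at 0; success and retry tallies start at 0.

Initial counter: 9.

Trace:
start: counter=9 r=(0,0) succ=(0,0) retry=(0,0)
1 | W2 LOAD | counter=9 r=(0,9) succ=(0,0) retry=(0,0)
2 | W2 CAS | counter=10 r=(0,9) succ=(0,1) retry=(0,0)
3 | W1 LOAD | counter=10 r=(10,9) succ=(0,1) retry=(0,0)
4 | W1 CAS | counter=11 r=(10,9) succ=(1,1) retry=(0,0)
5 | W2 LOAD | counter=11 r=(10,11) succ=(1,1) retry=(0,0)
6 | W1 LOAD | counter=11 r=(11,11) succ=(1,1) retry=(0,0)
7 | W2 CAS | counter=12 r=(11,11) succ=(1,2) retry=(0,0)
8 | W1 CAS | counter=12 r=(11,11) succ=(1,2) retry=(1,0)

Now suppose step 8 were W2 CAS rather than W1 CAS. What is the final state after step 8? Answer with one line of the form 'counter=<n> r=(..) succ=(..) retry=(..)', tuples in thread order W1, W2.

(re-executing from step 8 with the substitution; state before step 8: counter=12 r=(11,11) succ=(1,2) retry=(0,0))
8 | W2 CAS | counter=12 r=(11,11) succ=(1,2) retry=(0,1)

counter=12 r=(11,11) succ=(1,2) retry=(0,1)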